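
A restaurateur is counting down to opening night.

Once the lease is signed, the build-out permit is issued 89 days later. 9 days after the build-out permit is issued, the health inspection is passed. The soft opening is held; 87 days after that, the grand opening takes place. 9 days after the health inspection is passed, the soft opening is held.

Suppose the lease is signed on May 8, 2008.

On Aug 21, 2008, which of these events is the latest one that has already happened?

The health inspection is passed

The lease is signed: May 8, 2008.
The build-out permit is issued: May 8, 2008 + 89 days = Aug 5, 2008.
The health inspection is passed: Aug 5, 2008 + 9 days = Aug 14, 2008.
The soft opening is held: Aug 14, 2008 + 9 days = Aug 23, 2008.
The grand opening takes place: Aug 23, 2008 + 87 days = Nov 18, 2008.
Aug 21, 2008 falls between when the health inspection is passed (Aug 14, 2008) and when the soft opening is held (Aug 23, 2008).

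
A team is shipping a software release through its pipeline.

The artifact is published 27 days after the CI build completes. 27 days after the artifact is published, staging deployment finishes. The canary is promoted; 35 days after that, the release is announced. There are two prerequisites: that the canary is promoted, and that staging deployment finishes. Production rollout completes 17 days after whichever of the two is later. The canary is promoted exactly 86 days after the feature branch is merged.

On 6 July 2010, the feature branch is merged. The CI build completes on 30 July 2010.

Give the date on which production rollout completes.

The feature branch is merged: Jul 6, 2010.
The canary is promoted: Jul 6, 2010 + 86 days = Sep 30, 2010.
The CI build completes: Jul 30, 2010.
The artifact is published: Jul 30, 2010 + 27 days = Aug 26, 2010.
Staging deployment finishes: Aug 26, 2010 + 27 days = Sep 22, 2010.
Both prerequisites met — the canary is promoted (Sep 30, 2010), staging deployment finishes (Sep 22, 2010); the later is Sep 30, 2010.
Production rollout completes: Sep 30, 2010 + 17 days = Oct 17, 2010.

17 October 2010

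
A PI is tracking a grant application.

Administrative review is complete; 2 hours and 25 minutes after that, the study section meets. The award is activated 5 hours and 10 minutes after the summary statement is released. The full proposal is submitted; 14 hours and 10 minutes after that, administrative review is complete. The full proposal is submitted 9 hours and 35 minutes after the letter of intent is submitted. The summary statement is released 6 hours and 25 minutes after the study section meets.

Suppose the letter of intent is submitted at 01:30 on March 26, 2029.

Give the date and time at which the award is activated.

The letter of intent is submitted: 01:30 Mar 26, 2029.
The full proposal is submitted: 01:30 Mar 26, 2029 + 9h35m = 11:05 Mar 26, 2029.
Administrative review is complete: 11:05 Mar 26, 2029 + 14h10m = 01:15 Mar 27, 2029.
The study section meets: 01:15 Mar 27, 2029 + 2h25m = 03:40 Mar 27, 2029.
The summary statement is released: 03:40 Mar 27, 2029 + 6h25m = 10:05 Mar 27, 2029.
The award is activated: 10:05 Mar 27, 2029 + 5h10m = 15:15 Mar 27, 2029.

15:15 on March 27, 2029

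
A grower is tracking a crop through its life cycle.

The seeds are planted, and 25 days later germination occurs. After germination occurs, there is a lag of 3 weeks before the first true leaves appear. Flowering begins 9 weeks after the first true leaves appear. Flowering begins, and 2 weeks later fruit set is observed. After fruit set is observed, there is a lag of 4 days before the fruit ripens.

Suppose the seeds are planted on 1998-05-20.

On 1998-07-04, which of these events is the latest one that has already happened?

The seeds are planted: May 20, 1998.
Germination occurs: May 20, 1998 + 25 days = Jun 14, 1998.
The first true leaves appear: Jun 14, 1998 + 3 weeks = Jul 5, 1998.
Flowering begins: Jul 5, 1998 + 9 weeks = Sep 6, 1998.
Fruit set is observed: Sep 6, 1998 + 2 weeks = Sep 20, 1998.
The fruit ripens: Sep 20, 1998 + 4 days = Sep 24, 1998.
Jul 4, 1998 falls between when germination occurs (Jun 14, 1998) and when the first true leaves appear (Jul 5, 1998).

Germination occurs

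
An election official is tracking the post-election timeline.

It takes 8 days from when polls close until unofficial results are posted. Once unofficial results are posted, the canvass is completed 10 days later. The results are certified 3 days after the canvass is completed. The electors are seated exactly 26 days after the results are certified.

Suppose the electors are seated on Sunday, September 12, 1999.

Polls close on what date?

The electors are seated: Sep 12, 1999.
The results are certified: Sep 12, 1999 − 26 days = Aug 17, 1999.
The canvass is completed: Aug 17, 1999 − 3 days = Aug 14, 1999.
Unofficial results are posted: Aug 14, 1999 − 10 days = Aug 4, 1999.
Polls close: Aug 4, 1999 − 8 days = Jul 27, 1999.

Tuesday, July 27, 1999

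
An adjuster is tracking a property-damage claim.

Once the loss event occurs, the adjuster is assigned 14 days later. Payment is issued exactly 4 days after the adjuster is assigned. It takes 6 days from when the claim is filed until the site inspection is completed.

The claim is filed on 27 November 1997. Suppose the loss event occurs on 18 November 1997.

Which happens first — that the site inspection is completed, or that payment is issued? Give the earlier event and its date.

The claim is filed: Nov 27, 1997.
The site inspection is completed: Nov 27, 1997 + 6 days = Dec 3, 1997.
The loss event occurs: Nov 18, 1997.
The adjuster is assigned: Nov 18, 1997 + 14 days = Dec 2, 1997.
Payment is issued: Dec 2, 1997 + 4 days = Dec 6, 1997.
Comparing: the site inspection is completed on Dec 3, 1997 vs payment is issued on Dec 6, 1997. Earlier: the site inspection is completed.

The site inspection is completed — 3 December 1997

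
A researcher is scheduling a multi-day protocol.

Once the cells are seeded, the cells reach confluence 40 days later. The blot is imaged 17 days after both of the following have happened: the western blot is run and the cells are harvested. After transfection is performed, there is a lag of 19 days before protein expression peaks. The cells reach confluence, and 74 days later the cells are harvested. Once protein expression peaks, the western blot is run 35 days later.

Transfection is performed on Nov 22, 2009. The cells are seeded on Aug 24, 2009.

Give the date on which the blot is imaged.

Feb 1, 2010

Transfection is performed: Nov 22, 2009.
Protein expression peaks: Nov 22, 2009 + 19 days = Dec 11, 2009.
The western blot is run: Dec 11, 2009 + 35 days = Jan 15, 2010.
The cells are seeded: Aug 24, 2009.
The cells reach confluence: Aug 24, 2009 + 40 days = Oct 3, 2009.
The cells are harvested: Oct 3, 2009 + 74 days = Dec 16, 2009.
Both prerequisites met — the western blot is run (Jan 15, 2010), the cells are harvested (Dec 16, 2009); the later is Jan 15, 2010.
The blot is imaged: Jan 15, 2010 + 17 days = Feb 1, 2010.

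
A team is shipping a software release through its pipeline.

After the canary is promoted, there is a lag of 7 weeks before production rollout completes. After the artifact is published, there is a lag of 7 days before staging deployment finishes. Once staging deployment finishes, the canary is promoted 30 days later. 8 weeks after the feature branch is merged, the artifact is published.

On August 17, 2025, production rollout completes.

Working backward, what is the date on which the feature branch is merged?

Production rollout completes: Aug 17, 2025.
The canary is promoted: Aug 17, 2025 − 7 weeks = Jun 29, 2025.
Staging deployment finishes: Jun 29, 2025 − 30 days = May 30, 2025.
The artifact is published: May 30, 2025 − 7 days = May 23, 2025.
The feature branch is merged: May 23, 2025 − 8 weeks = Mar 28, 2025.

March 28, 2025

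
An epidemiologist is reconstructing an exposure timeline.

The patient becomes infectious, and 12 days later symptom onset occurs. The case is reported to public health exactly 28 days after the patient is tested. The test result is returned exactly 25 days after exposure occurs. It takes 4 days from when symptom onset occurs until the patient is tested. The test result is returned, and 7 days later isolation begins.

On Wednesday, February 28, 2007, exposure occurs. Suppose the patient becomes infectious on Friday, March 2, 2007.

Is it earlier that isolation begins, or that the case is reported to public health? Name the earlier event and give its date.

Isolation begins — Sunday, April 1, 2007

Exposure occurs: Feb 28, 2007.
The test result is returned: Feb 28, 2007 + 25 days = Mar 25, 2007.
Isolation begins: Mar 25, 2007 + 7 days = Apr 1, 2007.
The patient becomes infectious: Mar 2, 2007.
Symptom onset occurs: Mar 2, 2007 + 12 days = Mar 14, 2007.
The patient is tested: Mar 14, 2007 + 4 days = Mar 18, 2007.
The case is reported to public health: Mar 18, 2007 + 28 days = Apr 15, 2007.
Comparing: isolation begins on Apr 1, 2007 vs the case is reported to public health on Apr 15, 2007. Earlier: isolation begins.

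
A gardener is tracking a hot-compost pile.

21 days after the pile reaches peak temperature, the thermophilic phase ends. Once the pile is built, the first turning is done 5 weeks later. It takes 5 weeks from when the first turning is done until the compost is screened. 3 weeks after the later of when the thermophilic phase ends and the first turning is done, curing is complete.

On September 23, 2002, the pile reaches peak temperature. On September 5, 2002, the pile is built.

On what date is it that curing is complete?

November 4, 2002

The pile reaches peak temperature: Sep 23, 2002.
The thermophilic phase ends: Sep 23, 2002 + 21 days = Oct 14, 2002.
The pile is built: Sep 5, 2002.
The first turning is done: Sep 5, 2002 + 5 weeks = Oct 10, 2002.
Both prerequisites met — the thermophilic phase ends (Oct 14, 2002), the first turning is done (Oct 10, 2002); the later is Oct 14, 2002.
Curing is complete: Oct 14, 2002 + 3 weeks = Nov 4, 2002.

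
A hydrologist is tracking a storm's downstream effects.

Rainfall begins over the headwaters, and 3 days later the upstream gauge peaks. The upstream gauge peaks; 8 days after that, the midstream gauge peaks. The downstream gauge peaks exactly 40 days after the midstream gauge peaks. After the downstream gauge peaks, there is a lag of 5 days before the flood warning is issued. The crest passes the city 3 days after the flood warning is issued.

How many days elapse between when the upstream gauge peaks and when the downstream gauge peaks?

48 days

Causal path: the upstream gauge peaks → the midstream gauge peaks → the downstream gauge peaks.
Total delay along the path: 8 + 40 = 48 days.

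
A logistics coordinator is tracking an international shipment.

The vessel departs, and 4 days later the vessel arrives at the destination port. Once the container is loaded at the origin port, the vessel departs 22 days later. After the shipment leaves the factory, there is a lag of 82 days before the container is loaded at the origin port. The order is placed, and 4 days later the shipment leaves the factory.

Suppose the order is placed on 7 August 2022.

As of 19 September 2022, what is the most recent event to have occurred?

The shipment leaves the factory

The order is placed: Aug 7, 2022.
The shipment leaves the factory: Aug 7, 2022 + 4 days = Aug 11, 2022.
The container is loaded at the origin port: Aug 11, 2022 + 82 days = Nov 1, 2022.
The vessel departs: Nov 1, 2022 + 22 days = Nov 23, 2022.
The vessel arrives at the destination port: Nov 23, 2022 + 4 days = Nov 27, 2022.
Sep 19, 2022 falls between when the shipment leaves the factory (Aug 11, 2022) and when the container is loaded at the origin port (Nov 1, 2022).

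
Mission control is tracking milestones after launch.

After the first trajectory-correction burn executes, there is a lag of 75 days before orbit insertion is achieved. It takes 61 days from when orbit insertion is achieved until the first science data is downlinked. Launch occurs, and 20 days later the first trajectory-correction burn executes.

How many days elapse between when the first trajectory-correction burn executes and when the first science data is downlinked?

136 days

Causal path: the first trajectory-correction burn executes → orbit insertion is achieved → the first science data is downlinked.
Total delay along the path: 75 + 61 = 136 days.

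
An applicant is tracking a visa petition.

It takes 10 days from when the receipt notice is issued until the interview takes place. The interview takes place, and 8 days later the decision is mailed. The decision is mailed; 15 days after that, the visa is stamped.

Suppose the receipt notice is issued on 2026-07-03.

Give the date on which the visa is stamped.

2026-08-05

The receipt notice is issued: Jul 3, 2026.
The interview takes place: Jul 3, 2026 + 10 days = Jul 13, 2026.
The decision is mailed: Jul 13, 2026 + 8 days = Jul 21, 2026.
The visa is stamped: Jul 21, 2026 + 15 days = Aug 5, 2026.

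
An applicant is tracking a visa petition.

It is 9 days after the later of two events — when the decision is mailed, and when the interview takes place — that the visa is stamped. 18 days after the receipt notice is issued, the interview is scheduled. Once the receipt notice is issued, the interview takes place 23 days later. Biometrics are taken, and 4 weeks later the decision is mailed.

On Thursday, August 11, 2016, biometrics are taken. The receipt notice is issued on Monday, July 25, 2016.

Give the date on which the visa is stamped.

Saturday, September 17, 2016

Biometrics are taken: Aug 11, 2016.
The decision is mailed: Aug 11, 2016 + 4 weeks = Sep 8, 2016.
The receipt notice is issued: Jul 25, 2016.
The interview takes place: Jul 25, 2016 + 23 days = Aug 17, 2016.
Both prerequisites met — the decision is mailed (Sep 8, 2016), the interview takes place (Aug 17, 2016); the later is Sep 8, 2016.
The visa is stamped: Sep 8, 2016 + 9 days = Sep 17, 2016.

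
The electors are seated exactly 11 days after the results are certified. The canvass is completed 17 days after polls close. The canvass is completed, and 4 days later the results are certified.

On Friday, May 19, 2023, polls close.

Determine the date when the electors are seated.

Tuesday, June 20, 2023

Polls close: May 19, 2023.
The canvass is completed: May 19, 2023 + 17 days = Jun 5, 2023.
The results are certified: Jun 5, 2023 + 4 days = Jun 9, 2023.
The electors are seated: Jun 9, 2023 + 11 days = Jun 20, 2023.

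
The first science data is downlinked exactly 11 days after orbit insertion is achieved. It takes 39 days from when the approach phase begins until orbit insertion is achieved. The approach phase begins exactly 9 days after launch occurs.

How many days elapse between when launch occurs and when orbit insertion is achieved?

48 days

Causal path: launch occurs → the approach phase begins → orbit insertion is achieved.
Total delay along the path: 9 + 39 = 48 days.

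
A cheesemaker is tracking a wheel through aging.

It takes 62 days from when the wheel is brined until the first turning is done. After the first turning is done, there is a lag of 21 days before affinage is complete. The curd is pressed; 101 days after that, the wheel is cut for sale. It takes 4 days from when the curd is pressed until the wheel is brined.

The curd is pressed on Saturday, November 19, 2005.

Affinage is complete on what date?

Tuesday, February 14, 2006

The curd is pressed: Nov 19, 2005.
The wheel is brined: Nov 19, 2005 + 4 days = Nov 23, 2005.
The first turning is done: Nov 23, 2005 + 62 days = Jan 24, 2006.
Affinage is complete: Jan 24, 2006 + 21 days = Feb 14, 2006.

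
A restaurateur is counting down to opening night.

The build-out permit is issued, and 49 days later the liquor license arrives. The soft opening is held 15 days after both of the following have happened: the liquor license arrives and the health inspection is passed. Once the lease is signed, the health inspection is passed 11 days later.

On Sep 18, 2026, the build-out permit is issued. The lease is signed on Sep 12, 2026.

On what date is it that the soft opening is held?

Nov 21, 2026

The build-out permit is issued: Sep 18, 2026.
The liquor license arrives: Sep 18, 2026 + 49 days = Nov 6, 2026.
The lease is signed: Sep 12, 2026.
The health inspection is passed: Sep 12, 2026 + 11 days = Sep 23, 2026.
Both prerequisites met — the liquor license arrives (Nov 6, 2026), the health inspection is passed (Sep 23, 2026); the later is Nov 6, 2026.
The soft opening is held: Nov 6, 2026 + 15 days = Nov 21, 2026.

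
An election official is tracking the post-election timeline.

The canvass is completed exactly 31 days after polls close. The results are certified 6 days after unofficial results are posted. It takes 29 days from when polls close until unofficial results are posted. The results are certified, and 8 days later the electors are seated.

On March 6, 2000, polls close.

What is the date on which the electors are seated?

Polls close: Mar 6, 2000.
Unofficial results are posted: Mar 6, 2000 + 29 days = Apr 4, 2000.
The results are certified: Apr 4, 2000 + 6 days = Apr 10, 2000.
The electors are seated: Apr 10, 2000 + 8 days = Apr 18, 2000.

April 18, 2000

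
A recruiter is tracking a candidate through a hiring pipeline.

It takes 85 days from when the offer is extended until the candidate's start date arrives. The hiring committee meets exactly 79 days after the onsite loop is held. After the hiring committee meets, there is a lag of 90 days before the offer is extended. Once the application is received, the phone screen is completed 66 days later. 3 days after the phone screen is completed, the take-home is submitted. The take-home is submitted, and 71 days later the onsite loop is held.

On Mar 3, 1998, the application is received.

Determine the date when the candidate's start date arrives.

Apr 1, 1999

The application is received: Mar 3, 1998.
The phone screen is completed: Mar 3, 1998 + 66 days = May 8, 1998.
The take-home is submitted: May 8, 1998 + 3 days = May 11, 1998.
The onsite loop is held: May 11, 1998 + 71 days = Jul 21, 1998.
The hiring committee meets: Jul 21, 1998 + 79 days = Oct 8, 1998.
The offer is extended: Oct 8, 1998 + 90 days = Jan 6, 1999.
The candidate's start date arrives: Jan 6, 1999 + 85 days = Apr 1, 1999.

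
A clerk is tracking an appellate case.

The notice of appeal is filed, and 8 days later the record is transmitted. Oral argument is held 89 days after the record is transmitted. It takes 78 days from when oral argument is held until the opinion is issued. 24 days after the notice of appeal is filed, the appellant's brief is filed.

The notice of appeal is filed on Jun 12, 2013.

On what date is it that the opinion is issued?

The notice of appeal is filed: Jun 12, 2013.
The record is transmitted: Jun 12, 2013 + 8 days = Jun 20, 2013.
Oral argument is held: Jun 20, 2013 + 89 days = Sep 17, 2013.
The opinion is issued: Sep 17, 2013 + 78 days = Dec 4, 2013.

Dec 4, 2013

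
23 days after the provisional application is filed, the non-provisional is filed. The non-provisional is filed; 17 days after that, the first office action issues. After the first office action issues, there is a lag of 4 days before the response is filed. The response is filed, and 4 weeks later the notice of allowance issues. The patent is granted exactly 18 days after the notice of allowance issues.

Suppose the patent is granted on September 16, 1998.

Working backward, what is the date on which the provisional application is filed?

The patent is granted: Sep 16, 1998.
The notice of allowance issues: Sep 16, 1998 − 18 days = Aug 29, 1998.
The response is filed: Aug 29, 1998 − 4 weeks = Aug 1, 1998.
The first office action issues: Aug 1, 1998 − 4 days = Jul 28, 1998.
The non-provisional is filed: Jul 28, 1998 − 17 days = Jul 11, 1998.
The provisional application is filed: Jul 11, 1998 − 23 days = Jun 18, 1998.

June 18, 1998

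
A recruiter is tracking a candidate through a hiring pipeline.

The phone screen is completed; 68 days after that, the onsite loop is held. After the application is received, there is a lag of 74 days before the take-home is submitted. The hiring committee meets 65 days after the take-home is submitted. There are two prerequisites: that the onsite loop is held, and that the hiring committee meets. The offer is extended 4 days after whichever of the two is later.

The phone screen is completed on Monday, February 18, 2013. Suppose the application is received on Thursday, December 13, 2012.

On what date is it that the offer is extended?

Sunday, May 5, 2013

The phone screen is completed: Feb 18, 2013.
The onsite loop is held: Feb 18, 2013 + 68 days = Apr 27, 2013.
The application is received: Dec 13, 2012.
The take-home is submitted: Dec 13, 2012 + 74 days = Feb 25, 2013.
The hiring committee meets: Feb 25, 2013 + 65 days = May 1, 2013.
Both prerequisites met — the onsite loop is held (Apr 27, 2013), the hiring committee meets (May 1, 2013); the later is May 1, 2013.
The offer is extended: May 1, 2013 + 4 days = May 5, 2013.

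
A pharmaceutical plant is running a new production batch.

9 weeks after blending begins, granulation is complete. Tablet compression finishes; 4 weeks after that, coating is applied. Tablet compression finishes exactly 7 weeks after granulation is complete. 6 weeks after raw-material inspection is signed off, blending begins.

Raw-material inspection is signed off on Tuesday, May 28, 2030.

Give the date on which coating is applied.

Tuesday, November 26, 2030

Raw-material inspection is signed off: May 28, 2030.
Blending begins: May 28, 2030 + 6 weeks = Jul 9, 2030.
Granulation is complete: Jul 9, 2030 + 9 weeks = Sep 10, 2030.
Tablet compression finishes: Sep 10, 2030 + 7 weeks = Oct 29, 2030.
Coating is applied: Oct 29, 2030 + 4 weeks = Nov 26, 2030.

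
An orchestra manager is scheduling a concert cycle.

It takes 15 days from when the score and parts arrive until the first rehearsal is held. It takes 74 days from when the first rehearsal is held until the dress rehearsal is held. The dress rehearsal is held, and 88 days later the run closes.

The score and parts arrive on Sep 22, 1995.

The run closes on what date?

The score and parts arrive: Sep 22, 1995.
The first rehearsal is held: Sep 22, 1995 + 15 days = Oct 7, 1995.
The dress rehearsal is held: Oct 7, 1995 + 74 days = Dec 20, 1995.
The run closes: Dec 20, 1995 + 88 days = Mar 17, 1996.

Mar 17, 1996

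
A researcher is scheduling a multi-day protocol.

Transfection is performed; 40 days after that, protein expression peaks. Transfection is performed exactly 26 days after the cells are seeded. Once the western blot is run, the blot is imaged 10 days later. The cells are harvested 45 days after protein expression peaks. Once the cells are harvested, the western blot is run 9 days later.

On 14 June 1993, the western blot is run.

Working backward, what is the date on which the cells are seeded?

The western blot is run: Jun 14, 1993.
The cells are harvested: Jun 14, 1993 − 9 days = Jun 5, 1993.
Protein expression peaks: Jun 5, 1993 − 45 days = Apr 21, 1993.
Transfection is performed: Apr 21, 1993 − 40 days = Mar 12, 1993.
The cells are seeded: Mar 12, 1993 − 26 days = Feb 14, 1993.

14 February 1993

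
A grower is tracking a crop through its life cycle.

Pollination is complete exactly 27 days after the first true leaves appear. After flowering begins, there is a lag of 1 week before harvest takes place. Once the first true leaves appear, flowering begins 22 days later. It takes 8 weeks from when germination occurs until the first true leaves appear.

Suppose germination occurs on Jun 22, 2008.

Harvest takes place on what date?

Germination occurs: Jun 22, 2008.
The first true leaves appear: Jun 22, 2008 + 8 weeks = Aug 17, 2008.
Flowering begins: Aug 17, 2008 + 22 days = Sep 8, 2008.
Harvest takes place: Sep 8, 2008 + 1 week = Sep 15, 2008.

Sep 15, 2008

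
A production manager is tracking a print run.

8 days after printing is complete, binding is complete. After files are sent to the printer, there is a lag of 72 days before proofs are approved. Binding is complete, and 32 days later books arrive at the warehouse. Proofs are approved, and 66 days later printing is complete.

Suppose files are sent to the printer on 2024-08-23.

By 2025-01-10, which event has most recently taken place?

Printing is complete

Files are sent to the printer: Aug 23, 2024.
Proofs are approved: Aug 23, 2024 + 72 days = Nov 3, 2024.
Printing is complete: Nov 3, 2024 + 66 days = Jan 8, 2025.
Binding is complete: Jan 8, 2025 + 8 days = Jan 16, 2025.
Books arrive at the warehouse: Jan 16, 2025 + 32 days = Feb 17, 2025.
Jan 10, 2025 falls between when printing is complete (Jan 8, 2025) and when binding is complete (Jan 16, 2025).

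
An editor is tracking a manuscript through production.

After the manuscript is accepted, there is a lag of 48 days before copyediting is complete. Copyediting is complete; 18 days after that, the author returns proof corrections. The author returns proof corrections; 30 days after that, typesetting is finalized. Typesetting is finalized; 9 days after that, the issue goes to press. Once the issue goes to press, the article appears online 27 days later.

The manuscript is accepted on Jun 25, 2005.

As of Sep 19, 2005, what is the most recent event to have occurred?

The manuscript is accepted: Jun 25, 2005.
Copyediting is complete: Jun 25, 2005 + 48 days = Aug 12, 2005.
The author returns proof corrections: Aug 12, 2005 + 18 days = Aug 30, 2005.
Typesetting is finalized: Aug 30, 2005 + 30 days = Sep 29, 2005.
The issue goes to press: Sep 29, 2005 + 9 days = Oct 8, 2005.
The article appears online: Oct 8, 2005 + 27 days = Nov 4, 2005.
Sep 19, 2005 falls between when the author returns proof corrections (Aug 30, 2005) and when typesetting is finalized (Sep 29, 2005).

The author returns proof corrections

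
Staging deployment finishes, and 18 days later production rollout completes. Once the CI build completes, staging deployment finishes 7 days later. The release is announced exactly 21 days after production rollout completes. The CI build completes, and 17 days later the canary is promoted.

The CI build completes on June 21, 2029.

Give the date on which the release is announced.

August 6, 2029

The CI build completes: Jun 21, 2029.
Staging deployment finishes: Jun 21, 2029 + 7 days = Jun 28, 2029.
Production rollout completes: Jun 28, 2029 + 18 days = Jul 16, 2029.
The release is announced: Jul 16, 2029 + 21 days = Aug 6, 2029.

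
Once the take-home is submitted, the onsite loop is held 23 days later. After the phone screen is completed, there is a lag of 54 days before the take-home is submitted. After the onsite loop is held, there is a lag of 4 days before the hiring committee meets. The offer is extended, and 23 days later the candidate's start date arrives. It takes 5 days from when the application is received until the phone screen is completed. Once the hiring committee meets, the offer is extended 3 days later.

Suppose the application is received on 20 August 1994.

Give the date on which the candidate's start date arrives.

The application is received: Aug 20, 1994.
The phone screen is completed: Aug 20, 1994 + 5 days = Aug 25, 1994.
The take-home is submitted: Aug 25, 1994 + 54 days = Oct 18, 1994.
The onsite loop is held: Oct 18, 1994 + 23 days = Nov 10, 1994.
The hiring committee meets: Nov 10, 1994 + 4 days = Nov 14, 1994.
The offer is extended: Nov 14, 1994 + 3 days = Nov 17, 1994.
The candidate's start date arrives: Nov 17, 1994 + 23 days = Dec 10, 1994.

10 December 1994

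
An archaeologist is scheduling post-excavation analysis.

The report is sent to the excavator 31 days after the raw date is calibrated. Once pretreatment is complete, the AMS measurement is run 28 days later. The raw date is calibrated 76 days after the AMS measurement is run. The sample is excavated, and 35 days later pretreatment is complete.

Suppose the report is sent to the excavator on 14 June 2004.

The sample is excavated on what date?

27 December 2003

The report is sent to the excavator: Jun 14, 2004.
The raw date is calibrated: Jun 14, 2004 − 31 days = May 14, 2004.
The AMS measurement is run: May 14, 2004 − 76 days = Feb 28, 2004.
Pretreatment is complete: Feb 28, 2004 − 28 days = Jan 31, 2004.
The sample is excavated: Jan 31, 2004 − 35 days = Dec 27, 2003.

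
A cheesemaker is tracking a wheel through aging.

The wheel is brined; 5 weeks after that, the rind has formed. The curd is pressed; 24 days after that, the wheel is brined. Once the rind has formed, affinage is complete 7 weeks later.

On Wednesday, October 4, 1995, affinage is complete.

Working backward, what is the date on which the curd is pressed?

Affinage is complete: Oct 4, 1995.
The rind has formed: Oct 4, 1995 − 7 weeks = Aug 16, 1995.
The wheel is brined: Aug 16, 1995 − 5 weeks = Jul 12, 1995.
The curd is pressed: Jul 12, 1995 − 24 days = Jun 18, 1995.

Sunday, June 18, 1995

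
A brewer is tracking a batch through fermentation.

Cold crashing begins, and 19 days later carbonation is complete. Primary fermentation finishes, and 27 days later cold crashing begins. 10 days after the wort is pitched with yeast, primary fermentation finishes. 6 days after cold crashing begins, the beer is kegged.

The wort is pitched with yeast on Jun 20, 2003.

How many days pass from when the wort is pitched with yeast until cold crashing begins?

Causal path: the wort is pitched with yeast → primary fermentation finishes → cold crashing begins.
Total delay along the path: 10 + 27 = 37 days.

37 days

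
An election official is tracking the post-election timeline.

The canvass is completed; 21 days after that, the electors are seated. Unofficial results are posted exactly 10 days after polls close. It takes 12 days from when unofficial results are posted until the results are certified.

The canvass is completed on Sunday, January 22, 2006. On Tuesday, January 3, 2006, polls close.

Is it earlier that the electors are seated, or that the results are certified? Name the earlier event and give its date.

The results are certified — Wednesday, January 25, 2006

The canvass is completed: Jan 22, 2006.
The electors are seated: Jan 22, 2006 + 21 days = Feb 12, 2006.
Polls close: Jan 3, 2006.
Unofficial results are posted: Jan 3, 2006 + 10 days = Jan 13, 2006.
The results are certified: Jan 13, 2006 + 12 days = Jan 25, 2006.
Comparing: the electors are seated on Feb 12, 2006 vs the results are certified on Jan 25, 2006. Earlier: the results are certified.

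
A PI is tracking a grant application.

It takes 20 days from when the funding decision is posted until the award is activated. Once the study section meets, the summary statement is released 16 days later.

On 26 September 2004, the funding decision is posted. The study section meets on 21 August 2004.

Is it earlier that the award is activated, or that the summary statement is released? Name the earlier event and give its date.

The summary statement is released — 6 September 2004

The funding decision is posted: Sep 26, 2004.
The award is activated: Sep 26, 2004 + 20 days = Oct 16, 2004.
The study section meets: Aug 21, 2004.
The summary statement is released: Aug 21, 2004 + 16 days = Sep 6, 2004.
Comparing: the award is activated on Oct 16, 2004 vs the summary statement is released on Sep 6, 2004. Earlier: the summary statement is released.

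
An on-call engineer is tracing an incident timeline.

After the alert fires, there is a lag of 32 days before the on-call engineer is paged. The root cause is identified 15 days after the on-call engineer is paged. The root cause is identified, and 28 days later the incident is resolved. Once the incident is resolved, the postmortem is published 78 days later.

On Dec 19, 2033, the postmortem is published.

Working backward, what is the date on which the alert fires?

The postmortem is published: Dec 19, 2033.
The incident is resolved: Dec 19, 2033 − 78 days = Oct 2, 2033.
The root cause is identified: Oct 2, 2033 − 28 days = Sep 4, 2033.
The on-call engineer is paged: Sep 4, 2033 − 15 days = Aug 20, 2033.
The alert fires: Aug 20, 2033 − 32 days = Jul 19, 2033.

Jul 19, 2033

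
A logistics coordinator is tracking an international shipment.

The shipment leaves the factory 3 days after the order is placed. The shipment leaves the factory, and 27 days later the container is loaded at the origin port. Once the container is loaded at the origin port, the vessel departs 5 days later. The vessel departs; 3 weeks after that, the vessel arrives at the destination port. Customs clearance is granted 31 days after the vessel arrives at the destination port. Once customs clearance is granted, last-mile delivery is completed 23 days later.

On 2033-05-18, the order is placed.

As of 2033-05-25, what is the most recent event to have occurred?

The order is placed: May 18, 2033.
The shipment leaves the factory: May 18, 2033 + 3 days = May 21, 2033.
The container is loaded at the origin port: May 21, 2033 + 27 days = Jun 17, 2033.
The vessel departs: Jun 17, 2033 + 5 days = Jun 22, 2033.
The vessel arrives at the destination port: Jun 22, 2033 + 3 weeks = Jul 13, 2033.
Customs clearance is granted: Jul 13, 2033 + 31 days = Aug 13, 2033.
Last-mile delivery is completed: Aug 13, 2033 + 23 days = Sep 5, 2033.
May 25, 2033 falls between when the shipment leaves the factory (May 21, 2033) and when the container is loaded at the origin port (Jun 17, 2033).

The shipment leaves the factory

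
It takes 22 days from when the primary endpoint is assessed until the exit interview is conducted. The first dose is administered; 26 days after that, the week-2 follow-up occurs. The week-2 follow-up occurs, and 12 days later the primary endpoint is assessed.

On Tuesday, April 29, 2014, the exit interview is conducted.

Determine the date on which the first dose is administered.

Friday, February 28, 2014

The exit interview is conducted: Apr 29, 2014.
The primary endpoint is assessed: Apr 29, 2014 − 22 days = Apr 7, 2014.
The week-2 follow-up occurs: Apr 7, 2014 − 12 days = Mar 26, 2014.
The first dose is administered: Mar 26, 2014 − 26 days = Feb 28, 2014.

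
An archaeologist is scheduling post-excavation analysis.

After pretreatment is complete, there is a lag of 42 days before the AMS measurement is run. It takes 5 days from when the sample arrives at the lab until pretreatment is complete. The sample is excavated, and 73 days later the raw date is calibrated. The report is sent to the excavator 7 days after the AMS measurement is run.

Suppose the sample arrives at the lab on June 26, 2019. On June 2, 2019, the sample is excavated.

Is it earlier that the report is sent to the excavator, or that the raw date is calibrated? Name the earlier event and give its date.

The sample arrives at the lab: Jun 26, 2019.
Pretreatment is complete: Jun 26, 2019 + 5 days = Jul 1, 2019.
The AMS measurement is run: Jul 1, 2019 + 42 days = Aug 12, 2019.
The report is sent to the excavator: Aug 12, 2019 + 7 days = Aug 19, 2019.
The sample is excavated: Jun 2, 2019.
The raw date is calibrated: Jun 2, 2019 + 73 days = Aug 14, 2019.
Comparing: the report is sent to the excavator on Aug 19, 2019 vs the raw date is calibrated on Aug 14, 2019. Earlier: the raw date is calibrated.

The raw date is calibrated — August 14, 2019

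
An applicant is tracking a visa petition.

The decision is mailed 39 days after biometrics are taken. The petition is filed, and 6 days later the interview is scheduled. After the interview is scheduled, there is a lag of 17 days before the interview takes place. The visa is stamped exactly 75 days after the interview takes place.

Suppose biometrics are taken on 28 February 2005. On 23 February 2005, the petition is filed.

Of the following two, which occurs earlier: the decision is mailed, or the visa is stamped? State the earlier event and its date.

The decision is mailed — 8 April 2005

Biometrics are taken: Feb 28, 2005.
The decision is mailed: Feb 28, 2005 + 39 days = Apr 8, 2005.
The petition is filed: Feb 23, 2005.
The interview is scheduled: Feb 23, 2005 + 6 days = Mar 1, 2005.
The interview takes place: Mar 1, 2005 + 17 days = Mar 18, 2005.
The visa is stamped: Mar 18, 2005 + 75 days = Jun 1, 2005.
Comparing: the decision is mailed on Apr 8, 2005 vs the visa is stamped on Jun 1, 2005. Earlier: the decision is mailed.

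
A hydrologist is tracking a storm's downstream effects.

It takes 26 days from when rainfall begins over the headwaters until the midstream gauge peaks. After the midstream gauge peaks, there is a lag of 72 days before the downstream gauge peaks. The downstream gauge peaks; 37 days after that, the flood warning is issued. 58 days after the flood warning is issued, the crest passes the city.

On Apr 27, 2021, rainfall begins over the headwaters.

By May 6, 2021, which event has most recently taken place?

Rainfall begins over the headwaters

Rainfall begins over the headwaters: Apr 27, 2021.
The midstream gauge peaks: Apr 27, 2021 + 26 days = May 23, 2021.
The downstream gauge peaks: May 23, 2021 + 72 days = Aug 3, 2021.
The flood warning is issued: Aug 3, 2021 + 37 days = Sep 9, 2021.
The crest passes the city: Sep 9, 2021 + 58 days = Nov 6, 2021.
May 6, 2021 falls between when rainfall begins over the headwaters (Apr 27, 2021) and when the midstream gauge peaks (May 23, 2021).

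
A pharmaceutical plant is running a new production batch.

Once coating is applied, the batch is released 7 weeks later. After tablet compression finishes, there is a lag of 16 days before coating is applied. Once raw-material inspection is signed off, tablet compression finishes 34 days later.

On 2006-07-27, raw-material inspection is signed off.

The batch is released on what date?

Raw-material inspection is signed off: Jul 27, 2006.
Tablet compression finishes: Jul 27, 2006 + 34 days = Aug 30, 2006.
Coating is applied: Aug 30, 2006 + 16 days = Sep 15, 2006.
The batch is released: Sep 15, 2006 + 7 weeks = Nov 3, 2006.

2006-11-03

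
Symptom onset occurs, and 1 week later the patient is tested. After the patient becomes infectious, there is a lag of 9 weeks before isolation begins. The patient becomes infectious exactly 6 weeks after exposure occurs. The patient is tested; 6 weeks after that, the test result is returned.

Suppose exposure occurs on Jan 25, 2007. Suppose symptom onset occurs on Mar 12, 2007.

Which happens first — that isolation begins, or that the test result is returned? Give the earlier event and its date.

Exposure occurs: Jan 25, 2007.
The patient becomes infectious: Jan 25, 2007 + 6 weeks = Mar 8, 2007.
Isolation begins: Mar 8, 2007 + 9 weeks = May 10, 2007.
Symptom onset occurs: Mar 12, 2007.
The patient is tested: Mar 12, 2007 + 1 week = Mar 19, 2007.
The test result is returned: Mar 19, 2007 + 6 weeks = Apr 30, 2007.
Comparing: isolation begins on May 10, 2007 vs the test result is returned on Apr 30, 2007. Earlier: the test result is returned.

The test result is returned — Apr 30, 2007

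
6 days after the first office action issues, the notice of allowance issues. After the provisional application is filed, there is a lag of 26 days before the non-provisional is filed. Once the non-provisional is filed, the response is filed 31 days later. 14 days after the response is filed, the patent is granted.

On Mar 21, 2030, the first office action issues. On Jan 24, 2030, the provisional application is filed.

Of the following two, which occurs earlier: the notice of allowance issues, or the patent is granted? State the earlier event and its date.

The first office action issues: Mar 21, 2030.
The notice of allowance issues: Mar 21, 2030 + 6 days = Mar 27, 2030.
The provisional application is filed: Jan 24, 2030.
The non-provisional is filed: Jan 24, 2030 + 26 days = Feb 19, 2030.
The response is filed: Feb 19, 2030 + 31 days = Mar 22, 2030.
The patent is granted: Mar 22, 2030 + 14 days = Apr 5, 2030.
Comparing: the notice of allowance issues on Mar 27, 2030 vs the patent is granted on Apr 5, 2030. Earlier: the notice of allowance issues.

The notice of allowance issues — Mar 27, 2030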